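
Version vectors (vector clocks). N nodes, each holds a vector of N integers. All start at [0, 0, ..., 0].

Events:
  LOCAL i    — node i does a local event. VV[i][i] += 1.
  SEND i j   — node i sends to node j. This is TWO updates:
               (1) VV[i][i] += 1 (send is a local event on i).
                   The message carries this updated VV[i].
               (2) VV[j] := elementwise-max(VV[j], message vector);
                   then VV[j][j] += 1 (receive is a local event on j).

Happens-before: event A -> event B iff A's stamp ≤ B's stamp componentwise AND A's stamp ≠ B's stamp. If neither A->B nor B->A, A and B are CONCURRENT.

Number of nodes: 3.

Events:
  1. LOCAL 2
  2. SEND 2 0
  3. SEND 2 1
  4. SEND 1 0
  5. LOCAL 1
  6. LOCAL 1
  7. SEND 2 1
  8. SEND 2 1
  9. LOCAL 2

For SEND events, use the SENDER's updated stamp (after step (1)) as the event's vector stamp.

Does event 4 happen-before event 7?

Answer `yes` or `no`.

Initial: VV[0]=[0, 0, 0]
Initial: VV[1]=[0, 0, 0]
Initial: VV[2]=[0, 0, 0]
Event 1: LOCAL 2: VV[2][2]++ -> VV[2]=[0, 0, 1]
Event 2: SEND 2->0: VV[2][2]++ -> VV[2]=[0, 0, 2], msg_vec=[0, 0, 2]; VV[0]=max(VV[0],msg_vec) then VV[0][0]++ -> VV[0]=[1, 0, 2]
Event 3: SEND 2->1: VV[2][2]++ -> VV[2]=[0, 0, 3], msg_vec=[0, 0, 3]; VV[1]=max(VV[1],msg_vec) then VV[1][1]++ -> VV[1]=[0, 1, 3]
Event 4: SEND 1->0: VV[1][1]++ -> VV[1]=[0, 2, 3], msg_vec=[0, 2, 3]; VV[0]=max(VV[0],msg_vec) then VV[0][0]++ -> VV[0]=[2, 2, 3]
Event 5: LOCAL 1: VV[1][1]++ -> VV[1]=[0, 3, 3]
Event 6: LOCAL 1: VV[1][1]++ -> VV[1]=[0, 4, 3]
Event 7: SEND 2->1: VV[2][2]++ -> VV[2]=[0, 0, 4], msg_vec=[0, 0, 4]; VV[1]=max(VV[1],msg_vec) then VV[1][1]++ -> VV[1]=[0, 5, 4]
Event 8: SEND 2->1: VV[2][2]++ -> VV[2]=[0, 0, 5], msg_vec=[0, 0, 5]; VV[1]=max(VV[1],msg_vec) then VV[1][1]++ -> VV[1]=[0, 6, 5]
Event 9: LOCAL 2: VV[2][2]++ -> VV[2]=[0, 0, 6]
Event 4 stamp: [0, 2, 3]
Event 7 stamp: [0, 0, 4]
[0, 2, 3] <= [0, 0, 4]? False. Equal? False. Happens-before: False

Answer: no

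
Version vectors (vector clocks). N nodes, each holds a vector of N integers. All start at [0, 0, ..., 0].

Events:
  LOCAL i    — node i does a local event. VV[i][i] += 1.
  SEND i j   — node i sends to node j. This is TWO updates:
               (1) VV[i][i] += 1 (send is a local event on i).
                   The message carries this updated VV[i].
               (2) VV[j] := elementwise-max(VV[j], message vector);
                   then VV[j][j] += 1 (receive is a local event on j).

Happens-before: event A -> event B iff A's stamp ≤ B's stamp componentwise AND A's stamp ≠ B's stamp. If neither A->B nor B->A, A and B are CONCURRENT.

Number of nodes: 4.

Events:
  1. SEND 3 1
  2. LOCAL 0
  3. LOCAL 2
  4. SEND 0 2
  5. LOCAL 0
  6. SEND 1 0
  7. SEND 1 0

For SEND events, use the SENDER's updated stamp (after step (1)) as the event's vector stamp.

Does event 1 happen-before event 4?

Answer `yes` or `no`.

Answer: no

Derivation:
Initial: VV[0]=[0, 0, 0, 0]
Initial: VV[1]=[0, 0, 0, 0]
Initial: VV[2]=[0, 0, 0, 0]
Initial: VV[3]=[0, 0, 0, 0]
Event 1: SEND 3->1: VV[3][3]++ -> VV[3]=[0, 0, 0, 1], msg_vec=[0, 0, 0, 1]; VV[1]=max(VV[1],msg_vec) then VV[1][1]++ -> VV[1]=[0, 1, 0, 1]
Event 2: LOCAL 0: VV[0][0]++ -> VV[0]=[1, 0, 0, 0]
Event 3: LOCAL 2: VV[2][2]++ -> VV[2]=[0, 0, 1, 0]
Event 4: SEND 0->2: VV[0][0]++ -> VV[0]=[2, 0, 0, 0], msg_vec=[2, 0, 0, 0]; VV[2]=max(VV[2],msg_vec) then VV[2][2]++ -> VV[2]=[2, 0, 2, 0]
Event 5: LOCAL 0: VV[0][0]++ -> VV[0]=[3, 0, 0, 0]
Event 6: SEND 1->0: VV[1][1]++ -> VV[1]=[0, 2, 0, 1], msg_vec=[0, 2, 0, 1]; VV[0]=max(VV[0],msg_vec) then VV[0][0]++ -> VV[0]=[4, 2, 0, 1]
Event 7: SEND 1->0: VV[1][1]++ -> VV[1]=[0, 3, 0, 1], msg_vec=[0, 3, 0, 1]; VV[0]=max(VV[0],msg_vec) then VV[0][0]++ -> VV[0]=[5, 3, 0, 1]
Event 1 stamp: [0, 0, 0, 1]
Event 4 stamp: [2, 0, 0, 0]
[0, 0, 0, 1] <= [2, 0, 0, 0]? False. Equal? False. Happens-before: False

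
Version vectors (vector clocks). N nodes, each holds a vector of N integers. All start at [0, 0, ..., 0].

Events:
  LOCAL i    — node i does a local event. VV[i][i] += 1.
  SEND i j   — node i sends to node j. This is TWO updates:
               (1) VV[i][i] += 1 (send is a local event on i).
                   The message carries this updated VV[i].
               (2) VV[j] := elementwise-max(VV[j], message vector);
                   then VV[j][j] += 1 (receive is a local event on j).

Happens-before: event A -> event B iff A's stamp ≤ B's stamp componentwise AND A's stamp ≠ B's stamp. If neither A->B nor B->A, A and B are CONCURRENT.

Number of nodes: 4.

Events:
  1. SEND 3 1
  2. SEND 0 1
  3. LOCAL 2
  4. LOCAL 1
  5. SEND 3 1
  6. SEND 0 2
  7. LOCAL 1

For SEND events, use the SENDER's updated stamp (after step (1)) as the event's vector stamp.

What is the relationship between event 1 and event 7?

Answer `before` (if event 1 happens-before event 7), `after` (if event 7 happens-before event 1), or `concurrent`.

Answer: before

Derivation:
Initial: VV[0]=[0, 0, 0, 0]
Initial: VV[1]=[0, 0, 0, 0]
Initial: VV[2]=[0, 0, 0, 0]
Initial: VV[3]=[0, 0, 0, 0]
Event 1: SEND 3->1: VV[3][3]++ -> VV[3]=[0, 0, 0, 1], msg_vec=[0, 0, 0, 1]; VV[1]=max(VV[1],msg_vec) then VV[1][1]++ -> VV[1]=[0, 1, 0, 1]
Event 2: SEND 0->1: VV[0][0]++ -> VV[0]=[1, 0, 0, 0], msg_vec=[1, 0, 0, 0]; VV[1]=max(VV[1],msg_vec) then VV[1][1]++ -> VV[1]=[1, 2, 0, 1]
Event 3: LOCAL 2: VV[2][2]++ -> VV[2]=[0, 0, 1, 0]
Event 4: LOCAL 1: VV[1][1]++ -> VV[1]=[1, 3, 0, 1]
Event 5: SEND 3->1: VV[3][3]++ -> VV[3]=[0, 0, 0, 2], msg_vec=[0, 0, 0, 2]; VV[1]=max(VV[1],msg_vec) then VV[1][1]++ -> VV[1]=[1, 4, 0, 2]
Event 6: SEND 0->2: VV[0][0]++ -> VV[0]=[2, 0, 0, 0], msg_vec=[2, 0, 0, 0]; VV[2]=max(VV[2],msg_vec) then VV[2][2]++ -> VV[2]=[2, 0, 2, 0]
Event 7: LOCAL 1: VV[1][1]++ -> VV[1]=[1, 5, 0, 2]
Event 1 stamp: [0, 0, 0, 1]
Event 7 stamp: [1, 5, 0, 2]
[0, 0, 0, 1] <= [1, 5, 0, 2]? True
[1, 5, 0, 2] <= [0, 0, 0, 1]? False
Relation: before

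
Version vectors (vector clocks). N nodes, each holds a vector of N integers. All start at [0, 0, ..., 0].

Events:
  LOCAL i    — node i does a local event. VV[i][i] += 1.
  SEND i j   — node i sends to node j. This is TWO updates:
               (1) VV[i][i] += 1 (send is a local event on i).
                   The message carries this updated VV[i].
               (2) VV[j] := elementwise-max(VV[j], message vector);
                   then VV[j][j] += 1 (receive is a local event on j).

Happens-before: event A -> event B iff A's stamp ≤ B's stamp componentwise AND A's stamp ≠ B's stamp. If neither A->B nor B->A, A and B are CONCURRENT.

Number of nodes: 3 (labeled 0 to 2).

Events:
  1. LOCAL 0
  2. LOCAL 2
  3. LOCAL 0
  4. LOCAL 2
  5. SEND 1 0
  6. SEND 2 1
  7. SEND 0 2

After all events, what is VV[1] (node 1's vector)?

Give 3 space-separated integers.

Initial: VV[0]=[0, 0, 0]
Initial: VV[1]=[0, 0, 0]
Initial: VV[2]=[0, 0, 0]
Event 1: LOCAL 0: VV[0][0]++ -> VV[0]=[1, 0, 0]
Event 2: LOCAL 2: VV[2][2]++ -> VV[2]=[0, 0, 1]
Event 3: LOCAL 0: VV[0][0]++ -> VV[0]=[2, 0, 0]
Event 4: LOCAL 2: VV[2][2]++ -> VV[2]=[0, 0, 2]
Event 5: SEND 1->0: VV[1][1]++ -> VV[1]=[0, 1, 0], msg_vec=[0, 1, 0]; VV[0]=max(VV[0],msg_vec) then VV[0][0]++ -> VV[0]=[3, 1, 0]
Event 6: SEND 2->1: VV[2][2]++ -> VV[2]=[0, 0, 3], msg_vec=[0, 0, 3]; VV[1]=max(VV[1],msg_vec) then VV[1][1]++ -> VV[1]=[0, 2, 3]
Event 7: SEND 0->2: VV[0][0]++ -> VV[0]=[4, 1, 0], msg_vec=[4, 1, 0]; VV[2]=max(VV[2],msg_vec) then VV[2][2]++ -> VV[2]=[4, 1, 4]
Final vectors: VV[0]=[4, 1, 0]; VV[1]=[0, 2, 3]; VV[2]=[4, 1, 4]

Answer: 0 2 3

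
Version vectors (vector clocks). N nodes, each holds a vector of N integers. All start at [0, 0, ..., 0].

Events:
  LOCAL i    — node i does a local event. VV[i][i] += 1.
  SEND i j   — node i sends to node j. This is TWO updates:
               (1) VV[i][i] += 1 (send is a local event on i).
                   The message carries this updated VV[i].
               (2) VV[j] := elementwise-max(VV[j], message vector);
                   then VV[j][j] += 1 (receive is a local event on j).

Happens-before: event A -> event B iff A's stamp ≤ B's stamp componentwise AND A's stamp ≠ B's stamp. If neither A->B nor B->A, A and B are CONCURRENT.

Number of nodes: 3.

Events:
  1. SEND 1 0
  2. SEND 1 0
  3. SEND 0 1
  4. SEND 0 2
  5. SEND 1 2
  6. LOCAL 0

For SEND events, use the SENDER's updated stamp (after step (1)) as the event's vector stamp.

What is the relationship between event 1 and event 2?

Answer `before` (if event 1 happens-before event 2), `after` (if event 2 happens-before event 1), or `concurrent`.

Initial: VV[0]=[0, 0, 0]
Initial: VV[1]=[0, 0, 0]
Initial: VV[2]=[0, 0, 0]
Event 1: SEND 1->0: VV[1][1]++ -> VV[1]=[0, 1, 0], msg_vec=[0, 1, 0]; VV[0]=max(VV[0],msg_vec) then VV[0][0]++ -> VV[0]=[1, 1, 0]
Event 2: SEND 1->0: VV[1][1]++ -> VV[1]=[0, 2, 0], msg_vec=[0, 2, 0]; VV[0]=max(VV[0],msg_vec) then VV[0][0]++ -> VV[0]=[2, 2, 0]
Event 3: SEND 0->1: VV[0][0]++ -> VV[0]=[3, 2, 0], msg_vec=[3, 2, 0]; VV[1]=max(VV[1],msg_vec) then VV[1][1]++ -> VV[1]=[3, 3, 0]
Event 4: SEND 0->2: VV[0][0]++ -> VV[0]=[4, 2, 0], msg_vec=[4, 2, 0]; VV[2]=max(VV[2],msg_vec) then VV[2][2]++ -> VV[2]=[4, 2, 1]
Event 5: SEND 1->2: VV[1][1]++ -> VV[1]=[3, 4, 0], msg_vec=[3, 4, 0]; VV[2]=max(VV[2],msg_vec) then VV[2][2]++ -> VV[2]=[4, 4, 2]
Event 6: LOCAL 0: VV[0][0]++ -> VV[0]=[5, 2, 0]
Event 1 stamp: [0, 1, 0]
Event 2 stamp: [0, 2, 0]
[0, 1, 0] <= [0, 2, 0]? True
[0, 2, 0] <= [0, 1, 0]? False
Relation: before

Answer: before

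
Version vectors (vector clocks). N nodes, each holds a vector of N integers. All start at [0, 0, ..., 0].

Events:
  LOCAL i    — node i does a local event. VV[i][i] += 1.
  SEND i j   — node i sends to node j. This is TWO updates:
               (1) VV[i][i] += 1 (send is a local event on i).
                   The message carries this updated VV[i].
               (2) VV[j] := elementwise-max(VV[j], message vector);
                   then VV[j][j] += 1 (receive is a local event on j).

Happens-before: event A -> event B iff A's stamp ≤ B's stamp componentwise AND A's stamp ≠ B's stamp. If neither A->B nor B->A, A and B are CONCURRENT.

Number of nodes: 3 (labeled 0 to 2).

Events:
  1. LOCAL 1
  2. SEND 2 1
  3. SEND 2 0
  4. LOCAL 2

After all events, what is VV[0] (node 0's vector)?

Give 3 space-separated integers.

Initial: VV[0]=[0, 0, 0]
Initial: VV[1]=[0, 0, 0]
Initial: VV[2]=[0, 0, 0]
Event 1: LOCAL 1: VV[1][1]++ -> VV[1]=[0, 1, 0]
Event 2: SEND 2->1: VV[2][2]++ -> VV[2]=[0, 0, 1], msg_vec=[0, 0, 1]; VV[1]=max(VV[1],msg_vec) then VV[1][1]++ -> VV[1]=[0, 2, 1]
Event 3: SEND 2->0: VV[2][2]++ -> VV[2]=[0, 0, 2], msg_vec=[0, 0, 2]; VV[0]=max(VV[0],msg_vec) then VV[0][0]++ -> VV[0]=[1, 0, 2]
Event 4: LOCAL 2: VV[2][2]++ -> VV[2]=[0, 0, 3]
Final vectors: VV[0]=[1, 0, 2]; VV[1]=[0, 2, 1]; VV[2]=[0, 0, 3]

Answer: 1 0 2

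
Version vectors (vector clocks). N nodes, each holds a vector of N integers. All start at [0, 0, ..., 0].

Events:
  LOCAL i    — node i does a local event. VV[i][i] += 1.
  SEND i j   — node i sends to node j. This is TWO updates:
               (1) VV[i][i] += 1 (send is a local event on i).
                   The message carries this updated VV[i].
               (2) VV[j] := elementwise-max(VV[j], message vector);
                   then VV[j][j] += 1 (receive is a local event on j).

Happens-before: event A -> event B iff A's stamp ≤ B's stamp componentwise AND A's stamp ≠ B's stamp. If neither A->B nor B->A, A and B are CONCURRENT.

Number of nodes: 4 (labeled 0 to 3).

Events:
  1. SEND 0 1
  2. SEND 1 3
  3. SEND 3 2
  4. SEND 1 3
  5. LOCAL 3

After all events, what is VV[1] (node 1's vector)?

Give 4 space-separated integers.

Initial: VV[0]=[0, 0, 0, 0]
Initial: VV[1]=[0, 0, 0, 0]
Initial: VV[2]=[0, 0, 0, 0]
Initial: VV[3]=[0, 0, 0, 0]
Event 1: SEND 0->1: VV[0][0]++ -> VV[0]=[1, 0, 0, 0], msg_vec=[1, 0, 0, 0]; VV[1]=max(VV[1],msg_vec) then VV[1][1]++ -> VV[1]=[1, 1, 0, 0]
Event 2: SEND 1->3: VV[1][1]++ -> VV[1]=[1, 2, 0, 0], msg_vec=[1, 2, 0, 0]; VV[3]=max(VV[3],msg_vec) then VV[3][3]++ -> VV[3]=[1, 2, 0, 1]
Event 3: SEND 3->2: VV[3][3]++ -> VV[3]=[1, 2, 0, 2], msg_vec=[1, 2, 0, 2]; VV[2]=max(VV[2],msg_vec) then VV[2][2]++ -> VV[2]=[1, 2, 1, 2]
Event 4: SEND 1->3: VV[1][1]++ -> VV[1]=[1, 3, 0, 0], msg_vec=[1, 3, 0, 0]; VV[3]=max(VV[3],msg_vec) then VV[3][3]++ -> VV[3]=[1, 3, 0, 3]
Event 5: LOCAL 3: VV[3][3]++ -> VV[3]=[1, 3, 0, 4]
Final vectors: VV[0]=[1, 0, 0, 0]; VV[1]=[1, 3, 0, 0]; VV[2]=[1, 2, 1, 2]; VV[3]=[1, 3, 0, 4]

Answer: 1 3 0 0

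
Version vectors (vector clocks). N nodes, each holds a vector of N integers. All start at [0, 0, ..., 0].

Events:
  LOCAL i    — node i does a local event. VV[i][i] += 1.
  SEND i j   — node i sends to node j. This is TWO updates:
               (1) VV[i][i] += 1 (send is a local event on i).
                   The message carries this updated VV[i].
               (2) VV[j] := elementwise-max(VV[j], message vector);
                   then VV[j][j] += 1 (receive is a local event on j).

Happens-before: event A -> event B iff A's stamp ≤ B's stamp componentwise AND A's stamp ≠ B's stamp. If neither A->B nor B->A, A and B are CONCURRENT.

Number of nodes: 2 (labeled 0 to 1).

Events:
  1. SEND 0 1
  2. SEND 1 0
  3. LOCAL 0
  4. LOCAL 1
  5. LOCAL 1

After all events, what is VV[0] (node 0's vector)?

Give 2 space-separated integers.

Answer: 3 2

Derivation:
Initial: VV[0]=[0, 0]
Initial: VV[1]=[0, 0]
Event 1: SEND 0->1: VV[0][0]++ -> VV[0]=[1, 0], msg_vec=[1, 0]; VV[1]=max(VV[1],msg_vec) then VV[1][1]++ -> VV[1]=[1, 1]
Event 2: SEND 1->0: VV[1][1]++ -> VV[1]=[1, 2], msg_vec=[1, 2]; VV[0]=max(VV[0],msg_vec) then VV[0][0]++ -> VV[0]=[2, 2]
Event 3: LOCAL 0: VV[0][0]++ -> VV[0]=[3, 2]
Event 4: LOCAL 1: VV[1][1]++ -> VV[1]=[1, 3]
Event 5: LOCAL 1: VV[1][1]++ -> VV[1]=[1, 4]
Final vectors: VV[0]=[3, 2]; VV[1]=[1, 4]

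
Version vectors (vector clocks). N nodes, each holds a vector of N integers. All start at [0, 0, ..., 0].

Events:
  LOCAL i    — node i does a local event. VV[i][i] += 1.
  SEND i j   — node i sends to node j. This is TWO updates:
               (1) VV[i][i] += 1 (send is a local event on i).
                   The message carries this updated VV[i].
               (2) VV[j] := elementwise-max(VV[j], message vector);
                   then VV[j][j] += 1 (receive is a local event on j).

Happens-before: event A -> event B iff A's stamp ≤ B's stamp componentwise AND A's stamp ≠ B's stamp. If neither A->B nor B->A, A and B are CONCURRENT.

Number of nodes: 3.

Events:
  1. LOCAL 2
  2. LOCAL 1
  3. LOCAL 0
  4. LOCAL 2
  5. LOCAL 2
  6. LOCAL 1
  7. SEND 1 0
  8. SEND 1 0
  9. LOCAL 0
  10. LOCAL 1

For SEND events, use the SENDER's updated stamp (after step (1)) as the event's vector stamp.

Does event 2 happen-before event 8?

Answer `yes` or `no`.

Initial: VV[0]=[0, 0, 0]
Initial: VV[1]=[0, 0, 0]
Initial: VV[2]=[0, 0, 0]
Event 1: LOCAL 2: VV[2][2]++ -> VV[2]=[0, 0, 1]
Event 2: LOCAL 1: VV[1][1]++ -> VV[1]=[0, 1, 0]
Event 3: LOCAL 0: VV[0][0]++ -> VV[0]=[1, 0, 0]
Event 4: LOCAL 2: VV[2][2]++ -> VV[2]=[0, 0, 2]
Event 5: LOCAL 2: VV[2][2]++ -> VV[2]=[0, 0, 3]
Event 6: LOCAL 1: VV[1][1]++ -> VV[1]=[0, 2, 0]
Event 7: SEND 1->0: VV[1][1]++ -> VV[1]=[0, 3, 0], msg_vec=[0, 3, 0]; VV[0]=max(VV[0],msg_vec) then VV[0][0]++ -> VV[0]=[2, 3, 0]
Event 8: SEND 1->0: VV[1][1]++ -> VV[1]=[0, 4, 0], msg_vec=[0, 4, 0]; VV[0]=max(VV[0],msg_vec) then VV[0][0]++ -> VV[0]=[3, 4, 0]
Event 9: LOCAL 0: VV[0][0]++ -> VV[0]=[4, 4, 0]
Event 10: LOCAL 1: VV[1][1]++ -> VV[1]=[0, 5, 0]
Event 2 stamp: [0, 1, 0]
Event 8 stamp: [0, 4, 0]
[0, 1, 0] <= [0, 4, 0]? True. Equal? False. Happens-before: True

Answer: yes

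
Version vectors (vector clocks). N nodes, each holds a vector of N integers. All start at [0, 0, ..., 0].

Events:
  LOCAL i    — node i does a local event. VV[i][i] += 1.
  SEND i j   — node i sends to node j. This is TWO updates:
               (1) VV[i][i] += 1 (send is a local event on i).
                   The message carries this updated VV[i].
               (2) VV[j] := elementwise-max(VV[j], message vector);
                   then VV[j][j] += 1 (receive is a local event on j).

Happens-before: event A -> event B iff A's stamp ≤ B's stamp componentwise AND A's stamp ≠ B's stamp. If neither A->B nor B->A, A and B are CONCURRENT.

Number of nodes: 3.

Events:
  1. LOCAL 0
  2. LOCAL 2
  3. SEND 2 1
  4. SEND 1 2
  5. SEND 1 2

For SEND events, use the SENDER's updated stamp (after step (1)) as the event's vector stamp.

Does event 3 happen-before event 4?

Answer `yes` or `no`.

Initial: VV[0]=[0, 0, 0]
Initial: VV[1]=[0, 0, 0]
Initial: VV[2]=[0, 0, 0]
Event 1: LOCAL 0: VV[0][0]++ -> VV[0]=[1, 0, 0]
Event 2: LOCAL 2: VV[2][2]++ -> VV[2]=[0, 0, 1]
Event 3: SEND 2->1: VV[2][2]++ -> VV[2]=[0, 0, 2], msg_vec=[0, 0, 2]; VV[1]=max(VV[1],msg_vec) then VV[1][1]++ -> VV[1]=[0, 1, 2]
Event 4: SEND 1->2: VV[1][1]++ -> VV[1]=[0, 2, 2], msg_vec=[0, 2, 2]; VV[2]=max(VV[2],msg_vec) then VV[2][2]++ -> VV[2]=[0, 2, 3]
Event 5: SEND 1->2: VV[1][1]++ -> VV[1]=[0, 3, 2], msg_vec=[0, 3, 2]; VV[2]=max(VV[2],msg_vec) then VV[2][2]++ -> VV[2]=[0, 3, 4]
Event 3 stamp: [0, 0, 2]
Event 4 stamp: [0, 2, 2]
[0, 0, 2] <= [0, 2, 2]? True. Equal? False. Happens-before: True

Answer: yes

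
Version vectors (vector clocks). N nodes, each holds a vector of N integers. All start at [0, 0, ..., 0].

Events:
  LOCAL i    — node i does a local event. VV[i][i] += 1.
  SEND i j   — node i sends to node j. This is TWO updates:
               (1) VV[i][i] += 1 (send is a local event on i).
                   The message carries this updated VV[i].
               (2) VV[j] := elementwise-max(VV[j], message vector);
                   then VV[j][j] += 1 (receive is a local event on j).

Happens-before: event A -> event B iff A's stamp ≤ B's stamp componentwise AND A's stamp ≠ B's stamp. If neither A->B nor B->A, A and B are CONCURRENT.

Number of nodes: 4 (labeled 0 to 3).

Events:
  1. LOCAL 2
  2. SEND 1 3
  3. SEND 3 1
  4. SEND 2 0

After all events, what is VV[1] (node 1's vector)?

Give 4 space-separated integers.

Answer: 0 2 0 2

Derivation:
Initial: VV[0]=[0, 0, 0, 0]
Initial: VV[1]=[0, 0, 0, 0]
Initial: VV[2]=[0, 0, 0, 0]
Initial: VV[3]=[0, 0, 0, 0]
Event 1: LOCAL 2: VV[2][2]++ -> VV[2]=[0, 0, 1, 0]
Event 2: SEND 1->3: VV[1][1]++ -> VV[1]=[0, 1, 0, 0], msg_vec=[0, 1, 0, 0]; VV[3]=max(VV[3],msg_vec) then VV[3][3]++ -> VV[3]=[0, 1, 0, 1]
Event 3: SEND 3->1: VV[3][3]++ -> VV[3]=[0, 1, 0, 2], msg_vec=[0, 1, 0, 2]; VV[1]=max(VV[1],msg_vec) then VV[1][1]++ -> VV[1]=[0, 2, 0, 2]
Event 4: SEND 2->0: VV[2][2]++ -> VV[2]=[0, 0, 2, 0], msg_vec=[0, 0, 2, 0]; VV[0]=max(VV[0],msg_vec) then VV[0][0]++ -> VV[0]=[1, 0, 2, 0]
Final vectors: VV[0]=[1, 0, 2, 0]; VV[1]=[0, 2, 0, 2]; VV[2]=[0, 0, 2, 0]; VV[3]=[0, 1, 0, 2]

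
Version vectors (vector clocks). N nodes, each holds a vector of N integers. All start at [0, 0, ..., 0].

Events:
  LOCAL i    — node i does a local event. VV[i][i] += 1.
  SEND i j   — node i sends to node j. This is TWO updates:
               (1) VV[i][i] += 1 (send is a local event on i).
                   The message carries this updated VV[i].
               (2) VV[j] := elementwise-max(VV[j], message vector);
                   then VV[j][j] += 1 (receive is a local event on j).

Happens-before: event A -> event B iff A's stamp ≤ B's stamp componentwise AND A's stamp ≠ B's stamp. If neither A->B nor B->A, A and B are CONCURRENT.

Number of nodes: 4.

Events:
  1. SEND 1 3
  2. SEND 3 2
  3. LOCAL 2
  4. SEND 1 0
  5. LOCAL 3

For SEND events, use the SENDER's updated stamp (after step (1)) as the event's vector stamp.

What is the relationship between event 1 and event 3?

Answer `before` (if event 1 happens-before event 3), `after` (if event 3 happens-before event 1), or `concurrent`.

Answer: before

Derivation:
Initial: VV[0]=[0, 0, 0, 0]
Initial: VV[1]=[0, 0, 0, 0]
Initial: VV[2]=[0, 0, 0, 0]
Initial: VV[3]=[0, 0, 0, 0]
Event 1: SEND 1->3: VV[1][1]++ -> VV[1]=[0, 1, 0, 0], msg_vec=[0, 1, 0, 0]; VV[3]=max(VV[3],msg_vec) then VV[3][3]++ -> VV[3]=[0, 1, 0, 1]
Event 2: SEND 3->2: VV[3][3]++ -> VV[3]=[0, 1, 0, 2], msg_vec=[0, 1, 0, 2]; VV[2]=max(VV[2],msg_vec) then VV[2][2]++ -> VV[2]=[0, 1, 1, 2]
Event 3: LOCAL 2: VV[2][2]++ -> VV[2]=[0, 1, 2, 2]
Event 4: SEND 1->0: VV[1][1]++ -> VV[1]=[0, 2, 0, 0], msg_vec=[0, 2, 0, 0]; VV[0]=max(VV[0],msg_vec) then VV[0][0]++ -> VV[0]=[1, 2, 0, 0]
Event 5: LOCAL 3: VV[3][3]++ -> VV[3]=[0, 1, 0, 3]
Event 1 stamp: [0, 1, 0, 0]
Event 3 stamp: [0, 1, 2, 2]
[0, 1, 0, 0] <= [0, 1, 2, 2]? True
[0, 1, 2, 2] <= [0, 1, 0, 0]? False
Relation: before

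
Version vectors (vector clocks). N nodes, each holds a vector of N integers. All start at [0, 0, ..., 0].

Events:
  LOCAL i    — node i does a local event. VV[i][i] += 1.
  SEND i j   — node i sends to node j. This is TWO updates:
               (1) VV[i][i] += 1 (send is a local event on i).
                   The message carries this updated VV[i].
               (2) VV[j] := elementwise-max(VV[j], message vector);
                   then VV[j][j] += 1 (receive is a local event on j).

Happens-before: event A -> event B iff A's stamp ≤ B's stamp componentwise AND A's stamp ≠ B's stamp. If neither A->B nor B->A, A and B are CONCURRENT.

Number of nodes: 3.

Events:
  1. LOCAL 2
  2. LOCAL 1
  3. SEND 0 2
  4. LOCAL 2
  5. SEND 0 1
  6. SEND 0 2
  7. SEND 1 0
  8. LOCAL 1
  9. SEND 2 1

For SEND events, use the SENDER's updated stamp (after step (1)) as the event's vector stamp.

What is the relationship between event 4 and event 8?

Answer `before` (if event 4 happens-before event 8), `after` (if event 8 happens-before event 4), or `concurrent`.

Initial: VV[0]=[0, 0, 0]
Initial: VV[1]=[0, 0, 0]
Initial: VV[2]=[0, 0, 0]
Event 1: LOCAL 2: VV[2][2]++ -> VV[2]=[0, 0, 1]
Event 2: LOCAL 1: VV[1][1]++ -> VV[1]=[0, 1, 0]
Event 3: SEND 0->2: VV[0][0]++ -> VV[0]=[1, 0, 0], msg_vec=[1, 0, 0]; VV[2]=max(VV[2],msg_vec) then VV[2][2]++ -> VV[2]=[1, 0, 2]
Event 4: LOCAL 2: VV[2][2]++ -> VV[2]=[1, 0, 3]
Event 5: SEND 0->1: VV[0][0]++ -> VV[0]=[2, 0, 0], msg_vec=[2, 0, 0]; VV[1]=max(VV[1],msg_vec) then VV[1][1]++ -> VV[1]=[2, 2, 0]
Event 6: SEND 0->2: VV[0][0]++ -> VV[0]=[3, 0, 0], msg_vec=[3, 0, 0]; VV[2]=max(VV[2],msg_vec) then VV[2][2]++ -> VV[2]=[3, 0, 4]
Event 7: SEND 1->0: VV[1][1]++ -> VV[1]=[2, 3, 0], msg_vec=[2, 3, 0]; VV[0]=max(VV[0],msg_vec) then VV[0][0]++ -> VV[0]=[4, 3, 0]
Event 8: LOCAL 1: VV[1][1]++ -> VV[1]=[2, 4, 0]
Event 9: SEND 2->1: VV[2][2]++ -> VV[2]=[3, 0, 5], msg_vec=[3, 0, 5]; VV[1]=max(VV[1],msg_vec) then VV[1][1]++ -> VV[1]=[3, 5, 5]
Event 4 stamp: [1, 0, 3]
Event 8 stamp: [2, 4, 0]
[1, 0, 3] <= [2, 4, 0]? False
[2, 4, 0] <= [1, 0, 3]? False
Relation: concurrent

Answer: concurrent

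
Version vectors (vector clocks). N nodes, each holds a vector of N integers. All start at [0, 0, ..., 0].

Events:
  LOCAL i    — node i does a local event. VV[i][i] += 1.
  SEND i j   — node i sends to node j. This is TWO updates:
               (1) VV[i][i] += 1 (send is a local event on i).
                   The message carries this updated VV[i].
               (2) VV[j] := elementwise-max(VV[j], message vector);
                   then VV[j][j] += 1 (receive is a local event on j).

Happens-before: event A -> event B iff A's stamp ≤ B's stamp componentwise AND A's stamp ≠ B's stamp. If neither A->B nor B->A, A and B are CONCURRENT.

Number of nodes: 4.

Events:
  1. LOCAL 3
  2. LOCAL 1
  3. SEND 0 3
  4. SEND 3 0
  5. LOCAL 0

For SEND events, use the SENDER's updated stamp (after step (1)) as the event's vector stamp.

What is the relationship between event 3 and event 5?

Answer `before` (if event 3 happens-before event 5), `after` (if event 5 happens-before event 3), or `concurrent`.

Initial: VV[0]=[0, 0, 0, 0]
Initial: VV[1]=[0, 0, 0, 0]
Initial: VV[2]=[0, 0, 0, 0]
Initial: VV[3]=[0, 0, 0, 0]
Event 1: LOCAL 3: VV[3][3]++ -> VV[3]=[0, 0, 0, 1]
Event 2: LOCAL 1: VV[1][1]++ -> VV[1]=[0, 1, 0, 0]
Event 3: SEND 0->3: VV[0][0]++ -> VV[0]=[1, 0, 0, 0], msg_vec=[1, 0, 0, 0]; VV[3]=max(VV[3],msg_vec) then VV[3][3]++ -> VV[3]=[1, 0, 0, 2]
Event 4: SEND 3->0: VV[3][3]++ -> VV[3]=[1, 0, 0, 3], msg_vec=[1, 0, 0, 3]; VV[0]=max(VV[0],msg_vec) then VV[0][0]++ -> VV[0]=[2, 0, 0, 3]
Event 5: LOCAL 0: VV[0][0]++ -> VV[0]=[3, 0, 0, 3]
Event 3 stamp: [1, 0, 0, 0]
Event 5 stamp: [3, 0, 0, 3]
[1, 0, 0, 0] <= [3, 0, 0, 3]? True
[3, 0, 0, 3] <= [1, 0, 0, 0]? False
Relation: before

Answer: before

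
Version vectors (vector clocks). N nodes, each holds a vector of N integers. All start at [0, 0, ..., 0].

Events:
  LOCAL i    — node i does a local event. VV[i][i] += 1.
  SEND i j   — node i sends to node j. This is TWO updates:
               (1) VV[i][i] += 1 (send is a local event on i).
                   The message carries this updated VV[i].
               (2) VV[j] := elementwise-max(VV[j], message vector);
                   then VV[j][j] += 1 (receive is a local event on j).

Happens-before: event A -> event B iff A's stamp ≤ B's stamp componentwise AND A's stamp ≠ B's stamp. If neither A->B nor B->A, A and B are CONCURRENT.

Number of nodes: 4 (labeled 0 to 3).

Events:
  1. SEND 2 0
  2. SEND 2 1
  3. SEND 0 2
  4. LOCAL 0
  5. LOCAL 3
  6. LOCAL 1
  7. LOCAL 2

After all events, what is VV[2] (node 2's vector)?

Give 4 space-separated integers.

Answer: 2 0 4 0

Derivation:
Initial: VV[0]=[0, 0, 0, 0]
Initial: VV[1]=[0, 0, 0, 0]
Initial: VV[2]=[0, 0, 0, 0]
Initial: VV[3]=[0, 0, 0, 0]
Event 1: SEND 2->0: VV[2][2]++ -> VV[2]=[0, 0, 1, 0], msg_vec=[0, 0, 1, 0]; VV[0]=max(VV[0],msg_vec) then VV[0][0]++ -> VV[0]=[1, 0, 1, 0]
Event 2: SEND 2->1: VV[2][2]++ -> VV[2]=[0, 0, 2, 0], msg_vec=[0, 0, 2, 0]; VV[1]=max(VV[1],msg_vec) then VV[1][1]++ -> VV[1]=[0, 1, 2, 0]
Event 3: SEND 0->2: VV[0][0]++ -> VV[0]=[2, 0, 1, 0], msg_vec=[2, 0, 1, 0]; VV[2]=max(VV[2],msg_vec) then VV[2][2]++ -> VV[2]=[2, 0, 3, 0]
Event 4: LOCAL 0: VV[0][0]++ -> VV[0]=[3, 0, 1, 0]
Event 5: LOCAL 3: VV[3][3]++ -> VV[3]=[0, 0, 0, 1]
Event 6: LOCAL 1: VV[1][1]++ -> VV[1]=[0, 2, 2, 0]
Event 7: LOCAL 2: VV[2][2]++ -> VV[2]=[2, 0, 4, 0]
Final vectors: VV[0]=[3, 0, 1, 0]; VV[1]=[0, 2, 2, 0]; VV[2]=[2, 0, 4, 0]; VV[3]=[0, 0, 0, 1]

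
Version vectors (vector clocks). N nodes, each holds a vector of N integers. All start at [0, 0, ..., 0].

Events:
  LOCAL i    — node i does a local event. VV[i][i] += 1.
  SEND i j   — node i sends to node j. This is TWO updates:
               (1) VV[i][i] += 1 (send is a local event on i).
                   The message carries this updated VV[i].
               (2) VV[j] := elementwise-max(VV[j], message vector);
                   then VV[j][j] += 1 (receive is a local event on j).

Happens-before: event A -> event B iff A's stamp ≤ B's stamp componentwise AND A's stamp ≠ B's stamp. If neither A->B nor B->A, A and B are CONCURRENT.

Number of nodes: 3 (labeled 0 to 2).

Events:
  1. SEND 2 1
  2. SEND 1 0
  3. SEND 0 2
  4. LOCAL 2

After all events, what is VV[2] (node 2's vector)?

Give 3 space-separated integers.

Answer: 2 2 3

Derivation:
Initial: VV[0]=[0, 0, 0]
Initial: VV[1]=[0, 0, 0]
Initial: VV[2]=[0, 0, 0]
Event 1: SEND 2->1: VV[2][2]++ -> VV[2]=[0, 0, 1], msg_vec=[0, 0, 1]; VV[1]=max(VV[1],msg_vec) then VV[1][1]++ -> VV[1]=[0, 1, 1]
Event 2: SEND 1->0: VV[1][1]++ -> VV[1]=[0, 2, 1], msg_vec=[0, 2, 1]; VV[0]=max(VV[0],msg_vec) then VV[0][0]++ -> VV[0]=[1, 2, 1]
Event 3: SEND 0->2: VV[0][0]++ -> VV[0]=[2, 2, 1], msg_vec=[2, 2, 1]; VV[2]=max(VV[2],msg_vec) then VV[2][2]++ -> VV[2]=[2, 2, 2]
Event 4: LOCAL 2: VV[2][2]++ -> VV[2]=[2, 2, 3]
Final vectors: VV[0]=[2, 2, 1]; VV[1]=[0, 2, 1]; VV[2]=[2, 2, 3]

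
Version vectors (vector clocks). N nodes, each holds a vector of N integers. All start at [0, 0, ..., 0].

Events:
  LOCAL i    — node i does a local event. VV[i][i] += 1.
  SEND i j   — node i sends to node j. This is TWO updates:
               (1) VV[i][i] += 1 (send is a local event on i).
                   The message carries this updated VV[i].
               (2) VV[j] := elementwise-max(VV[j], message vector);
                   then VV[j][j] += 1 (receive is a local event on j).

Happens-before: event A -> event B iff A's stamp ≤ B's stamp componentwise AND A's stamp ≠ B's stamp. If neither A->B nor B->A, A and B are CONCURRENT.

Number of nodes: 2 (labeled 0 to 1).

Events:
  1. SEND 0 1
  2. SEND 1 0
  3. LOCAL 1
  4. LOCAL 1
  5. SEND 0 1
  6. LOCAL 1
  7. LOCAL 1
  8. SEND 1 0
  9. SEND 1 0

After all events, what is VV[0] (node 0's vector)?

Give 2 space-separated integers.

Answer: 5 9

Derivation:
Initial: VV[0]=[0, 0]
Initial: VV[1]=[0, 0]
Event 1: SEND 0->1: VV[0][0]++ -> VV[0]=[1, 0], msg_vec=[1, 0]; VV[1]=max(VV[1],msg_vec) then VV[1][1]++ -> VV[1]=[1, 1]
Event 2: SEND 1->0: VV[1][1]++ -> VV[1]=[1, 2], msg_vec=[1, 2]; VV[0]=max(VV[0],msg_vec) then VV[0][0]++ -> VV[0]=[2, 2]
Event 3: LOCAL 1: VV[1][1]++ -> VV[1]=[1, 3]
Event 4: LOCAL 1: VV[1][1]++ -> VV[1]=[1, 4]
Event 5: SEND 0->1: VV[0][0]++ -> VV[0]=[3, 2], msg_vec=[3, 2]; VV[1]=max(VV[1],msg_vec) then VV[1][1]++ -> VV[1]=[3, 5]
Event 6: LOCAL 1: VV[1][1]++ -> VV[1]=[3, 6]
Event 7: LOCAL 1: VV[1][1]++ -> VV[1]=[3, 7]
Event 8: SEND 1->0: VV[1][1]++ -> VV[1]=[3, 8], msg_vec=[3, 8]; VV[0]=max(VV[0],msg_vec) then VV[0][0]++ -> VV[0]=[4, 8]
Event 9: SEND 1->0: VV[1][1]++ -> VV[1]=[3, 9], msg_vec=[3, 9]; VV[0]=max(VV[0],msg_vec) then VV[0][0]++ -> VV[0]=[5, 9]
Final vectors: VV[0]=[5, 9]; VV[1]=[3, 9]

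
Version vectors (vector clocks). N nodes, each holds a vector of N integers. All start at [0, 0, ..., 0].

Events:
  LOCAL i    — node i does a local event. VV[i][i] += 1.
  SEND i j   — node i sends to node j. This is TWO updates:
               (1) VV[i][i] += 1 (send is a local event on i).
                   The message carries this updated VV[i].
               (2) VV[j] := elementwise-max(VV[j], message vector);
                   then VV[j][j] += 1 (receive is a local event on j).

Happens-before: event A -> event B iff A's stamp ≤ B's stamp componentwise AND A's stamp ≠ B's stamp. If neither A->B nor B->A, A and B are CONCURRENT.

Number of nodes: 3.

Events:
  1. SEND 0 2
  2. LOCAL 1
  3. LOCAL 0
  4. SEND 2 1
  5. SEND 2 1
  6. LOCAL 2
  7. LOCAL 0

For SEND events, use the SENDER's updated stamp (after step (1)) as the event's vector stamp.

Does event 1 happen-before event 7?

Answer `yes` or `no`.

Answer: yes

Derivation:
Initial: VV[0]=[0, 0, 0]
Initial: VV[1]=[0, 0, 0]
Initial: VV[2]=[0, 0, 0]
Event 1: SEND 0->2: VV[0][0]++ -> VV[0]=[1, 0, 0], msg_vec=[1, 0, 0]; VV[2]=max(VV[2],msg_vec) then VV[2][2]++ -> VV[2]=[1, 0, 1]
Event 2: LOCAL 1: VV[1][1]++ -> VV[1]=[0, 1, 0]
Event 3: LOCAL 0: VV[0][0]++ -> VV[0]=[2, 0, 0]
Event 4: SEND 2->1: VV[2][2]++ -> VV[2]=[1, 0, 2], msg_vec=[1, 0, 2]; VV[1]=max(VV[1],msg_vec) then VV[1][1]++ -> VV[1]=[1, 2, 2]
Event 5: SEND 2->1: VV[2][2]++ -> VV[2]=[1, 0, 3], msg_vec=[1, 0, 3]; VV[1]=max(VV[1],msg_vec) then VV[1][1]++ -> VV[1]=[1, 3, 3]
Event 6: LOCAL 2: VV[2][2]++ -> VV[2]=[1, 0, 4]
Event 7: LOCAL 0: VV[0][0]++ -> VV[0]=[3, 0, 0]
Event 1 stamp: [1, 0, 0]
Event 7 stamp: [3, 0, 0]
[1, 0, 0] <= [3, 0, 0]? True. Equal? False. Happens-before: True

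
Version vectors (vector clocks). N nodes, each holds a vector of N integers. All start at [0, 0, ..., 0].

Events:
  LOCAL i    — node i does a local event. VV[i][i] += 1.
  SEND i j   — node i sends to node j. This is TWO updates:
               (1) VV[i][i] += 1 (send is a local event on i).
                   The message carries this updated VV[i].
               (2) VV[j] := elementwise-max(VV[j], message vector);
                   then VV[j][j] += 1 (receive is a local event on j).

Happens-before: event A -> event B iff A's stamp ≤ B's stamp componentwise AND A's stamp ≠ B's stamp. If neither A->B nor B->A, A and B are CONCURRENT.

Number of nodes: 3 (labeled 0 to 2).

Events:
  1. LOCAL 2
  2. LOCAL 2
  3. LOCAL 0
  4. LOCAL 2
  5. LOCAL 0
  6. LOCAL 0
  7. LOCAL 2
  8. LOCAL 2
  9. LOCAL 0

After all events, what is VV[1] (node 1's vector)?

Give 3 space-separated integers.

Answer: 0 0 0

Derivation:
Initial: VV[0]=[0, 0, 0]
Initial: VV[1]=[0, 0, 0]
Initial: VV[2]=[0, 0, 0]
Event 1: LOCAL 2: VV[2][2]++ -> VV[2]=[0, 0, 1]
Event 2: LOCAL 2: VV[2][2]++ -> VV[2]=[0, 0, 2]
Event 3: LOCAL 0: VV[0][0]++ -> VV[0]=[1, 0, 0]
Event 4: LOCAL 2: VV[2][2]++ -> VV[2]=[0, 0, 3]
Event 5: LOCAL 0: VV[0][0]++ -> VV[0]=[2, 0, 0]
Event 6: LOCAL 0: VV[0][0]++ -> VV[0]=[3, 0, 0]
Event 7: LOCAL 2: VV[2][2]++ -> VV[2]=[0, 0, 4]
Event 8: LOCAL 2: VV[2][2]++ -> VV[2]=[0, 0, 5]
Event 9: LOCAL 0: VV[0][0]++ -> VV[0]=[4, 0, 0]
Final vectors: VV[0]=[4, 0, 0]; VV[1]=[0, 0, 0]; VV[2]=[0, 0, 5]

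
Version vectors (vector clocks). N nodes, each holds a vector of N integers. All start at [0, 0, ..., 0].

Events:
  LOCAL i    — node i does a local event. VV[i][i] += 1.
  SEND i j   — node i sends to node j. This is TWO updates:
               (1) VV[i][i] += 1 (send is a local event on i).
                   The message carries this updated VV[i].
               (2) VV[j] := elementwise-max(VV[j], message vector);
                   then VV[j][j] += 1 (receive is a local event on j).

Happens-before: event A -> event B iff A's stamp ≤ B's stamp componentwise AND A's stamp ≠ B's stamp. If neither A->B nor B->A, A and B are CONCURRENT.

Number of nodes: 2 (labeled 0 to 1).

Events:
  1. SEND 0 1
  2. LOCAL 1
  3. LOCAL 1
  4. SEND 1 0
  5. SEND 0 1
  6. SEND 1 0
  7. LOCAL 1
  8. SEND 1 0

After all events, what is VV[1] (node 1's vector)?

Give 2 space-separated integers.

Answer: 3 8

Derivation:
Initial: VV[0]=[0, 0]
Initial: VV[1]=[0, 0]
Event 1: SEND 0->1: VV[0][0]++ -> VV[0]=[1, 0], msg_vec=[1, 0]; VV[1]=max(VV[1],msg_vec) then VV[1][1]++ -> VV[1]=[1, 1]
Event 2: LOCAL 1: VV[1][1]++ -> VV[1]=[1, 2]
Event 3: LOCAL 1: VV[1][1]++ -> VV[1]=[1, 3]
Event 4: SEND 1->0: VV[1][1]++ -> VV[1]=[1, 4], msg_vec=[1, 4]; VV[0]=max(VV[0],msg_vec) then VV[0][0]++ -> VV[0]=[2, 4]
Event 5: SEND 0->1: VV[0][0]++ -> VV[0]=[3, 4], msg_vec=[3, 4]; VV[1]=max(VV[1],msg_vec) then VV[1][1]++ -> VV[1]=[3, 5]
Event 6: SEND 1->0: VV[1][1]++ -> VV[1]=[3, 6], msg_vec=[3, 6]; VV[0]=max(VV[0],msg_vec) then VV[0][0]++ -> VV[0]=[4, 6]
Event 7: LOCAL 1: VV[1][1]++ -> VV[1]=[3, 7]
Event 8: SEND 1->0: VV[1][1]++ -> VV[1]=[3, 8], msg_vec=[3, 8]; VV[0]=max(VV[0],msg_vec) then VV[0][0]++ -> VV[0]=[5, 8]
Final vectors: VV[0]=[5, 8]; VV[1]=[3, 8]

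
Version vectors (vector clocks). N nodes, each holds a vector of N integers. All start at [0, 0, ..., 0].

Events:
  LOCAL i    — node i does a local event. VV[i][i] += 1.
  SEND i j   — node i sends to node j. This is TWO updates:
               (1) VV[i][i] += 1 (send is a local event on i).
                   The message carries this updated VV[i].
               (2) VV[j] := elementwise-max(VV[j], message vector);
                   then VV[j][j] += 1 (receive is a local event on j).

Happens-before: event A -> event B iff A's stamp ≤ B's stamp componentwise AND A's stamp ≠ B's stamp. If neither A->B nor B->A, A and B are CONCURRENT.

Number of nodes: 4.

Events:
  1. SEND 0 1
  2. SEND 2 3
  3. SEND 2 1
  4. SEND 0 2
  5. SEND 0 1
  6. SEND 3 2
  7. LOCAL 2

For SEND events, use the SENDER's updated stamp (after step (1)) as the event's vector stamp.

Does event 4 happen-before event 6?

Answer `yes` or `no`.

Answer: no

Derivation:
Initial: VV[0]=[0, 0, 0, 0]
Initial: VV[1]=[0, 0, 0, 0]
Initial: VV[2]=[0, 0, 0, 0]
Initial: VV[3]=[0, 0, 0, 0]
Event 1: SEND 0->1: VV[0][0]++ -> VV[0]=[1, 0, 0, 0], msg_vec=[1, 0, 0, 0]; VV[1]=max(VV[1],msg_vec) then VV[1][1]++ -> VV[1]=[1, 1, 0, 0]
Event 2: SEND 2->3: VV[2][2]++ -> VV[2]=[0, 0, 1, 0], msg_vec=[0, 0, 1, 0]; VV[3]=max(VV[3],msg_vec) then VV[3][3]++ -> VV[3]=[0, 0, 1, 1]
Event 3: SEND 2->1: VV[2][2]++ -> VV[2]=[0, 0, 2, 0], msg_vec=[0, 0, 2, 0]; VV[1]=max(VV[1],msg_vec) then VV[1][1]++ -> VV[1]=[1, 2, 2, 0]
Event 4: SEND 0->2: VV[0][0]++ -> VV[0]=[2, 0, 0, 0], msg_vec=[2, 0, 0, 0]; VV[2]=max(VV[2],msg_vec) then VV[2][2]++ -> VV[2]=[2, 0, 3, 0]
Event 5: SEND 0->1: VV[0][0]++ -> VV[0]=[3, 0, 0, 0], msg_vec=[3, 0, 0, 0]; VV[1]=max(VV[1],msg_vec) then VV[1][1]++ -> VV[1]=[3, 3, 2, 0]
Event 6: SEND 3->2: VV[3][3]++ -> VV[3]=[0, 0, 1, 2], msg_vec=[0, 0, 1, 2]; VV[2]=max(VV[2],msg_vec) then VV[2][2]++ -> VV[2]=[2, 0, 4, 2]
Event 7: LOCAL 2: VV[2][2]++ -> VV[2]=[2, 0, 5, 2]
Event 4 stamp: [2, 0, 0, 0]
Event 6 stamp: [0, 0, 1, 2]
[2, 0, 0, 0] <= [0, 0, 1, 2]? False. Equal? False. Happens-before: False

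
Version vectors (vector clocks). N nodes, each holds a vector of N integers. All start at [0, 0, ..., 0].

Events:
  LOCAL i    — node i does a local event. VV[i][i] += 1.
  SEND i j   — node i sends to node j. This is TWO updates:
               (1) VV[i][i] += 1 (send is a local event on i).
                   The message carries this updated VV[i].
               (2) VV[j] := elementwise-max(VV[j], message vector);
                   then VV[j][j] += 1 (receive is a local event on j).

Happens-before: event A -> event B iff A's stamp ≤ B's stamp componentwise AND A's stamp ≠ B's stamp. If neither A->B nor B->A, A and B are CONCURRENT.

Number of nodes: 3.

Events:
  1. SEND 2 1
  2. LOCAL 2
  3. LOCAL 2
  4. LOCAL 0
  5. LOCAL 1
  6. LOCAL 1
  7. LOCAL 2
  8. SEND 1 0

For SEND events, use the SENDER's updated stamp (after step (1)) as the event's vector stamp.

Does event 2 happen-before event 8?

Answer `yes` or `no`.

Initial: VV[0]=[0, 0, 0]
Initial: VV[1]=[0, 0, 0]
Initial: VV[2]=[0, 0, 0]
Event 1: SEND 2->1: VV[2][2]++ -> VV[2]=[0, 0, 1], msg_vec=[0, 0, 1]; VV[1]=max(VV[1],msg_vec) then VV[1][1]++ -> VV[1]=[0, 1, 1]
Event 2: LOCAL 2: VV[2][2]++ -> VV[2]=[0, 0, 2]
Event 3: LOCAL 2: VV[2][2]++ -> VV[2]=[0, 0, 3]
Event 4: LOCAL 0: VV[0][0]++ -> VV[0]=[1, 0, 0]
Event 5: LOCAL 1: VV[1][1]++ -> VV[1]=[0, 2, 1]
Event 6: LOCAL 1: VV[1][1]++ -> VV[1]=[0, 3, 1]
Event 7: LOCAL 2: VV[2][2]++ -> VV[2]=[0, 0, 4]
Event 8: SEND 1->0: VV[1][1]++ -> VV[1]=[0, 4, 1], msg_vec=[0, 4, 1]; VV[0]=max(VV[0],msg_vec) then VV[0][0]++ -> VV[0]=[2, 4, 1]
Event 2 stamp: [0, 0, 2]
Event 8 stamp: [0, 4, 1]
[0, 0, 2] <= [0, 4, 1]? False. Equal? False. Happens-before: False

Answer: no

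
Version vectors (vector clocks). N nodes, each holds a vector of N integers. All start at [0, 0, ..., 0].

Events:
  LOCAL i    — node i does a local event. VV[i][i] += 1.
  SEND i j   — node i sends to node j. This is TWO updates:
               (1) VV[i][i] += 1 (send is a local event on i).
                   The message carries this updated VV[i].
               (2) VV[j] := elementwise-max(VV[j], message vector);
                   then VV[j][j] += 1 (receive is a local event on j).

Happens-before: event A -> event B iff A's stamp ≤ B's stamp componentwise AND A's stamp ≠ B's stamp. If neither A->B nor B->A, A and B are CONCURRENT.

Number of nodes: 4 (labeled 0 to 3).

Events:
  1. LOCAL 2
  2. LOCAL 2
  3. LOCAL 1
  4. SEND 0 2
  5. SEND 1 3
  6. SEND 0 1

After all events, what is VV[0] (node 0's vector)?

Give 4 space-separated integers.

Answer: 2 0 0 0

Derivation:
Initial: VV[0]=[0, 0, 0, 0]
Initial: VV[1]=[0, 0, 0, 0]
Initial: VV[2]=[0, 0, 0, 0]
Initial: VV[3]=[0, 0, 0, 0]
Event 1: LOCAL 2: VV[2][2]++ -> VV[2]=[0, 0, 1, 0]
Event 2: LOCAL 2: VV[2][2]++ -> VV[2]=[0, 0, 2, 0]
Event 3: LOCAL 1: VV[1][1]++ -> VV[1]=[0, 1, 0, 0]
Event 4: SEND 0->2: VV[0][0]++ -> VV[0]=[1, 0, 0, 0], msg_vec=[1, 0, 0, 0]; VV[2]=max(VV[2],msg_vec) then VV[2][2]++ -> VV[2]=[1, 0, 3, 0]
Event 5: SEND 1->3: VV[1][1]++ -> VV[1]=[0, 2, 0, 0], msg_vec=[0, 2, 0, 0]; VV[3]=max(VV[3],msg_vec) then VV[3][3]++ -> VV[3]=[0, 2, 0, 1]
Event 6: SEND 0->1: VV[0][0]++ -> VV[0]=[2, 0, 0, 0], msg_vec=[2, 0, 0, 0]; VV[1]=max(VV[1],msg_vec) then VV[1][1]++ -> VV[1]=[2, 3, 0, 0]
Final vectors: VV[0]=[2, 0, 0, 0]; VV[1]=[2, 3, 0, 0]; VV[2]=[1, 0, 3, 0]; VV[3]=[0, 2, 0, 1]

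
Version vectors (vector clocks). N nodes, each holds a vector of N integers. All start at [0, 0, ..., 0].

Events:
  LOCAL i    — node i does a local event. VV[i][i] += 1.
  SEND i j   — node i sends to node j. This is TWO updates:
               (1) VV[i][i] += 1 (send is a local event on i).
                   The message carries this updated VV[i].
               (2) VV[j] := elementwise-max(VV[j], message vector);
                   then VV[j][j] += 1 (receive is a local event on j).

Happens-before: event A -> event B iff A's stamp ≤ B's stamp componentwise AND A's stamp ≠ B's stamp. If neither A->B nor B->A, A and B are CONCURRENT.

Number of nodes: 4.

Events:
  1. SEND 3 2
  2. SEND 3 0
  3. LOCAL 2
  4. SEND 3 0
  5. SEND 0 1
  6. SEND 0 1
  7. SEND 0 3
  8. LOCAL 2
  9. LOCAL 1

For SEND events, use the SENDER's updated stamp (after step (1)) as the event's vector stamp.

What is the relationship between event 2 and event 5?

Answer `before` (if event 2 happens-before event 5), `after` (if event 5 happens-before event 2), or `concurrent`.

Initial: VV[0]=[0, 0, 0, 0]
Initial: VV[1]=[0, 0, 0, 0]
Initial: VV[2]=[0, 0, 0, 0]
Initial: VV[3]=[0, 0, 0, 0]
Event 1: SEND 3->2: VV[3][3]++ -> VV[3]=[0, 0, 0, 1], msg_vec=[0, 0, 0, 1]; VV[2]=max(VV[2],msg_vec) then VV[2][2]++ -> VV[2]=[0, 0, 1, 1]
Event 2: SEND 3->0: VV[3][3]++ -> VV[3]=[0, 0, 0, 2], msg_vec=[0, 0, 0, 2]; VV[0]=max(VV[0],msg_vec) then VV[0][0]++ -> VV[0]=[1, 0, 0, 2]
Event 3: LOCAL 2: VV[2][2]++ -> VV[2]=[0, 0, 2, 1]
Event 4: SEND 3->0: VV[3][3]++ -> VV[3]=[0, 0, 0, 3], msg_vec=[0, 0, 0, 3]; VV[0]=max(VV[0],msg_vec) then VV[0][0]++ -> VV[0]=[2, 0, 0, 3]
Event 5: SEND 0->1: VV[0][0]++ -> VV[0]=[3, 0, 0, 3], msg_vec=[3, 0, 0, 3]; VV[1]=max(VV[1],msg_vec) then VV[1][1]++ -> VV[1]=[3, 1, 0, 3]
Event 6: SEND 0->1: VV[0][0]++ -> VV[0]=[4, 0, 0, 3], msg_vec=[4, 0, 0, 3]; VV[1]=max(VV[1],msg_vec) then VV[1][1]++ -> VV[1]=[4, 2, 0, 3]
Event 7: SEND 0->3: VV[0][0]++ -> VV[0]=[5, 0, 0, 3], msg_vec=[5, 0, 0, 3]; VV[3]=max(VV[3],msg_vec) then VV[3][3]++ -> VV[3]=[5, 0, 0, 4]
Event 8: LOCAL 2: VV[2][2]++ -> VV[2]=[0, 0, 3, 1]
Event 9: LOCAL 1: VV[1][1]++ -> VV[1]=[4, 3, 0, 3]
Event 2 stamp: [0, 0, 0, 2]
Event 5 stamp: [3, 0, 0, 3]
[0, 0, 0, 2] <= [3, 0, 0, 3]? True
[3, 0, 0, 3] <= [0, 0, 0, 2]? False
Relation: before

Answer: before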